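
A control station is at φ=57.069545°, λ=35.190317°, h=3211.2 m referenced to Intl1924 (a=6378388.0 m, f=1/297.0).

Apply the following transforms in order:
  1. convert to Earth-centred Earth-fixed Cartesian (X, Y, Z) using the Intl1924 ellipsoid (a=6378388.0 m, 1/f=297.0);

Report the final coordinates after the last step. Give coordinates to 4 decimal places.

X=2841885.9675 m, Y=2004010.8320 m, Z=5332920.7220 m

start: φ=57.069545°, λ=35.190317°, h=3211.200 m
→ ECEF (a=6378388.000, f=1/297.0): X=2841885.9675, Y=2004010.8320, Z=5332920.7220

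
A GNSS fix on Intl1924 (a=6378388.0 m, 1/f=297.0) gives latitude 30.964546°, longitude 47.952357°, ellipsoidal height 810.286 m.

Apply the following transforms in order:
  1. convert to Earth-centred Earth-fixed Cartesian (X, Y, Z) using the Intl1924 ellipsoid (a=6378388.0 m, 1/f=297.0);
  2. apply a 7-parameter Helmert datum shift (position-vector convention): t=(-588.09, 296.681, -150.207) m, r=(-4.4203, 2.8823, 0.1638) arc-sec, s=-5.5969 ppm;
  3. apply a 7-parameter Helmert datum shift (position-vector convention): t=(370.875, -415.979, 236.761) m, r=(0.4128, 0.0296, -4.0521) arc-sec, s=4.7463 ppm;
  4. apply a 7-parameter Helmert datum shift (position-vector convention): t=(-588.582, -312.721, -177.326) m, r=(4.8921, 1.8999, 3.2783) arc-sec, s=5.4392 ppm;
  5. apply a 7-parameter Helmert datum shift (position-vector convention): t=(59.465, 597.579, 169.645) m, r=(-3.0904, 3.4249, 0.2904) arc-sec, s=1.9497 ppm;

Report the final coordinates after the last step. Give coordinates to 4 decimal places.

start: φ=30.964546°, λ=47.952357°, h=810.286 m
→ ECEF (a=6378388.000, f=1/297.0): X=3666835.4632, Y=4065629.6528, Z=3262988.1803
→ Helmert 7p (PV): X=3666269.2178, Y=4065976.4170, Z=3262681.3445
→ Helmert 7p (PV): X=3666737.8392, Y=4065501.1820, Z=3262941.2024
→ Helmert 7p (PV): X=3666134.6404, Y=4065191.4627, Z=3262844.2741
→ Helmert 7p (PV): X=3666249.7075, Y=4065851.0155, Z=3262898.4991

X=3666249.7075 m, Y=4065851.0155 m, Z=3262898.4991 m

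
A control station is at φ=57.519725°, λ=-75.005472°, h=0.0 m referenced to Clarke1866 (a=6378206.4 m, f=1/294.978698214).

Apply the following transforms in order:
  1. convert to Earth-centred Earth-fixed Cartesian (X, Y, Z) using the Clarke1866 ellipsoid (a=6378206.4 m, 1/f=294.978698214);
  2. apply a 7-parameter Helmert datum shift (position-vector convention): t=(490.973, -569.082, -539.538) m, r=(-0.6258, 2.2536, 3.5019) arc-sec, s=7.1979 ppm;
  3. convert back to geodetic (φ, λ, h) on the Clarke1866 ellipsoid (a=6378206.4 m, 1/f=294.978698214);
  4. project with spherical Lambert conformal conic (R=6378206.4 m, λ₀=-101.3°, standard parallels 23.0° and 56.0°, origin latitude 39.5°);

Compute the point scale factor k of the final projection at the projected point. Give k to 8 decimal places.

1.00924118

start: φ=57.519725°, λ=-75.005472°, h=0.000 m
→ ECEF (a=6378206.400, f=1/294.978698214): X=888321.5270, Y=-3316528.0121, Z=5357002.5723
→ Helmert 7p (PV): X=888933.7312, Y=-3317089.6313, Z=5356501.9501
→ geod (Bowring, a=6378206.400): φ=57.51200194°, λ=-74.99802997°, h=-45.8551 m
→ into lcc (λ₀=-101.3°): φ=57.51200194°, λ−λ₀=26.30197003°
scale k = 1.00924118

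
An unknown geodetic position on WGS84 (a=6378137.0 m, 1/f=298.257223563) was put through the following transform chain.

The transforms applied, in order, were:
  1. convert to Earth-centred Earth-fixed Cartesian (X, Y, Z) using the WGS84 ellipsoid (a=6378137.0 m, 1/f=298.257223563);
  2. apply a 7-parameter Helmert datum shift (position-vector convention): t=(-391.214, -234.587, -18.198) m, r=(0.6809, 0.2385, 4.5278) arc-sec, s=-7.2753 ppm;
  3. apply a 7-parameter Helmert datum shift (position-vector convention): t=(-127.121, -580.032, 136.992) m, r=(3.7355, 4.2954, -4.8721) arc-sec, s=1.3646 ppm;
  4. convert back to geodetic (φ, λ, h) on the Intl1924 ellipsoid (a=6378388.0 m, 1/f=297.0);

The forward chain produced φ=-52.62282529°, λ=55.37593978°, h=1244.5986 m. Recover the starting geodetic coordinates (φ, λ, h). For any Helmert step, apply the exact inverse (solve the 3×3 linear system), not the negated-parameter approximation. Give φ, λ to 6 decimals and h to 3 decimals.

start: φ=-52.622825°, λ=55.375940°, h=1244.599 m
→ ECEF (a=6378388.000, f=1/297.0): X=2205177.2843, Y=3193716.3416, Z=-5046262.4901
→ Helmert⁻¹: X=2205331.0355, Y=3194252.7144, Z=-5046404.5190
→ Helmert⁻¹: X=2205814.2545, Y=3194445.4630, Z=-5046431.0299
→ geod (Bowring, a=6378137.000): φ=-52.61608500°, λ=55.37431800°, h=2155.8870 m

φ=-52.616085°, λ=55.374318°, h=2155.887 m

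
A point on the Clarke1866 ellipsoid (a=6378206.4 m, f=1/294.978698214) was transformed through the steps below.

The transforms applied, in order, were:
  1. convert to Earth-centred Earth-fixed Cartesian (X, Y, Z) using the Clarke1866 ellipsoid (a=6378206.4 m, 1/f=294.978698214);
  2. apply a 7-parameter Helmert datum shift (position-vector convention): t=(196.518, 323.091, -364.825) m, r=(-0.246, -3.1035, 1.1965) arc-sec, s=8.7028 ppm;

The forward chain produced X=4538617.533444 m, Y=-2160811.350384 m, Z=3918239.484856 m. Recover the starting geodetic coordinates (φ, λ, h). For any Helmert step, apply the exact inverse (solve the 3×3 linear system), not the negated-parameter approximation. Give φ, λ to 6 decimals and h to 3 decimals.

φ=38.126379°, λ=-25.463247°, h=3572.323 m

start: X=4538617.5334, Y=-2160811.3504, Z=3918239.4849 m
→ Helmert⁻¹: X=4538427.9409, Y=-2161146.6335, Z=3918499.3438
→ geod (Bowring, a=6378206.400): φ=38.12637900°, λ=-25.46324700°, h=3572.3230 m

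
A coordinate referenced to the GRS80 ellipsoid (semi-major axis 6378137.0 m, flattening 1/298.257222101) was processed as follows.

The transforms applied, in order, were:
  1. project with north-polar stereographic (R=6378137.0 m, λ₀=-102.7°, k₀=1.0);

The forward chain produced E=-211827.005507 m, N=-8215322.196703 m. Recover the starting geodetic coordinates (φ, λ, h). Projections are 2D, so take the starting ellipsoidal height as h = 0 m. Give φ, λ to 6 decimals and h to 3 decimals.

start: E=-211827.0055, N=-8215322.1967 m
→ stereo⁻¹: φ=24.41780500°, λ=-104.17700900°

φ=24.417805°, λ=-104.177009°, h=0.000 m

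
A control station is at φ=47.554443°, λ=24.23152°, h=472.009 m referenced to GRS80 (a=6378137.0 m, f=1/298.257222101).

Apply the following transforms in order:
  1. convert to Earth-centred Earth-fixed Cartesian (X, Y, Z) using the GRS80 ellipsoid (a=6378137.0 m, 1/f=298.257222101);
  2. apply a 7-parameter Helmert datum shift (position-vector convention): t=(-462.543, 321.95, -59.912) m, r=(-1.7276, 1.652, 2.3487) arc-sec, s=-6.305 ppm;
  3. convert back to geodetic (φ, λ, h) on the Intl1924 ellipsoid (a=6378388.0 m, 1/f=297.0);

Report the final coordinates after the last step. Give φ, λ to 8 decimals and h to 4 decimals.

start: φ=47.554443°, λ=24.231520°, h=472.009 m
→ ECEF (a=6378137.000, f=1/298.257222101): X=3932747.5788, Y=1770047.9777, Z=4683933.2996
→ Helmert 7p (PV): X=3932277.5987, Y=1770442.7794, Z=4683797.5326
→ geod (Bowring, a=6378388.000): φ=47.55620636°, λ=24.23886601°, h=-9.3552 m

φ=47.55620636°, λ=24.23886601°, h=-9.3552 m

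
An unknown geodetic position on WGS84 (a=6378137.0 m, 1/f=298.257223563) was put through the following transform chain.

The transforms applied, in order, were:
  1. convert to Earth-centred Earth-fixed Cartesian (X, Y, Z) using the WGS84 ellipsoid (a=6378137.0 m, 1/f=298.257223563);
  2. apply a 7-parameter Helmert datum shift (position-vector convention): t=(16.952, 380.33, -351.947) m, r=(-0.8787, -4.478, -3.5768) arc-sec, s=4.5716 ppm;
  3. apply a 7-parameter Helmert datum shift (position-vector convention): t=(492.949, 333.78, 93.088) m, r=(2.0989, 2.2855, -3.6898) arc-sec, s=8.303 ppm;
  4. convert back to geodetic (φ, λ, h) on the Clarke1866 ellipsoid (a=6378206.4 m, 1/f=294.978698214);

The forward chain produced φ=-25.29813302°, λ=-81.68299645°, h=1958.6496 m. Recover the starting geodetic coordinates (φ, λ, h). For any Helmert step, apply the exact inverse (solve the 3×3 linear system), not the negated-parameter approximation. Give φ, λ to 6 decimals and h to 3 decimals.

start: φ=-25.298133°, λ=-81.682996°, h=1958.650 m
→ ECEF (a=6378206.400, f=1/294.978698214): X=834897.5214, Y=-5711148.6916, Z=-2709651.7620
→ Helmert⁻¹: X=834529.8387, Y=-5711447.6938, Z=-2709654.9859
→ Helmert⁻¹: X=834549.2990, Y=-5711775.8980, Z=-2709333.1036
→ geod (Bowring, a=6378137.000): φ=-25.29167900°, λ=-81.68731700°, h=2364.1590 m

φ=-25.291679°, λ=-81.687317°, h=2364.159 m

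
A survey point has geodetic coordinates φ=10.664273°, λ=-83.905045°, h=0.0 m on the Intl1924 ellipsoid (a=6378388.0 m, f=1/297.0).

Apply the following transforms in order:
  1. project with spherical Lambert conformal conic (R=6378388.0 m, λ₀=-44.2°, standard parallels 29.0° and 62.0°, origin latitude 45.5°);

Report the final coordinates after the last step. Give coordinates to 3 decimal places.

start: φ=10.664273°, λ=-83.905045°, h=0.000 m
→ lcc (R=6378388.0, λ₀=-44.2°): E=-4746740.1057, N=-2736609.3668

E=-4746740.106 m, N=-2736609.367 m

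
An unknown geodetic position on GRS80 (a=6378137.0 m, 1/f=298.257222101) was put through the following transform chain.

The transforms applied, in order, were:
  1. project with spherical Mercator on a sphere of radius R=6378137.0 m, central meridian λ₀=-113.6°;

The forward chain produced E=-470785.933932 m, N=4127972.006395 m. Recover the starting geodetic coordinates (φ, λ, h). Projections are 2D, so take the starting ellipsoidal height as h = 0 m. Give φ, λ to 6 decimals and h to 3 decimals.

φ=34.735334°, λ=-117.829142°, h=0.000 m

start: E=-470785.9339, N=4127972.0064 m
→ merc⁻¹: φ=34.73533400°, λ=-117.82914200°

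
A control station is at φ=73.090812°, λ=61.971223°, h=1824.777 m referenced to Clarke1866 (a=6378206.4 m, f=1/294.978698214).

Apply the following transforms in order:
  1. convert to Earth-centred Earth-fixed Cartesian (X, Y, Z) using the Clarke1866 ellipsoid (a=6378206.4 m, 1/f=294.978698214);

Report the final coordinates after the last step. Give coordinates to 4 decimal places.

start: φ=73.090812°, λ=61.971223°, h=1824.777 m
→ ECEF (a=6378206.400, f=1/294.978698214): X=874719.4866, Y=1643116.6671, Z=6081762.8659

X=874719.4866 m, Y=1643116.6671 m, Z=6081762.8659 m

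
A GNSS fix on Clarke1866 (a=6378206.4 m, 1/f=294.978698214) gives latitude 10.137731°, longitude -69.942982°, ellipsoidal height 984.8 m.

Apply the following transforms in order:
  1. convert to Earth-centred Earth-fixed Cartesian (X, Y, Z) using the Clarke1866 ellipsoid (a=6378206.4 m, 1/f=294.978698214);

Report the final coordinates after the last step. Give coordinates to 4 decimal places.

start: φ=10.137731°, λ=-69.942982°, h=984.800 m
→ ECEF (a=6378206.400, f=1/294.978698214): X=2153845.3382, Y=-5899368.2225, Z=1115351.4539

X=2153845.3382 m, Y=-5899368.2225 m, Z=1115351.4539 m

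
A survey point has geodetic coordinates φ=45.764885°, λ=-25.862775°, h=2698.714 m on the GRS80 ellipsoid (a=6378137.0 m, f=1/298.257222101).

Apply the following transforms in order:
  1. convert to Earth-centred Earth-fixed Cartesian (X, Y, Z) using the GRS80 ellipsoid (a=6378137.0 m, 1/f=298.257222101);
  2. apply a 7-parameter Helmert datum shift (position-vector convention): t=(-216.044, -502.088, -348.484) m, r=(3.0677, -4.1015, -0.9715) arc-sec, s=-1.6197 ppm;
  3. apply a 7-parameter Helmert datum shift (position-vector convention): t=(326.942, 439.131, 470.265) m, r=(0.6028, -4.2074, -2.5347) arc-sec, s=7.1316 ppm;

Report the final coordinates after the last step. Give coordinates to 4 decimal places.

X=4012276.8397 m, Y=-1945299.7815 m, Z=4549263.0960 m

start: φ=45.764885°, λ=-25.862775°, h=2698.714 m
→ ECEF (a=6378137.000, f=1/298.257222101): X=4012360.1389, Y=-1945076.9499, Z=4548989.2356
→ Helmert 7p (PV): X=4012037.9800, Y=-1945662.4408, Z=4548684.2394
→ Helmert 7p (PV): X=4012276.8397, Y=-1945299.7815, Z=4549263.0960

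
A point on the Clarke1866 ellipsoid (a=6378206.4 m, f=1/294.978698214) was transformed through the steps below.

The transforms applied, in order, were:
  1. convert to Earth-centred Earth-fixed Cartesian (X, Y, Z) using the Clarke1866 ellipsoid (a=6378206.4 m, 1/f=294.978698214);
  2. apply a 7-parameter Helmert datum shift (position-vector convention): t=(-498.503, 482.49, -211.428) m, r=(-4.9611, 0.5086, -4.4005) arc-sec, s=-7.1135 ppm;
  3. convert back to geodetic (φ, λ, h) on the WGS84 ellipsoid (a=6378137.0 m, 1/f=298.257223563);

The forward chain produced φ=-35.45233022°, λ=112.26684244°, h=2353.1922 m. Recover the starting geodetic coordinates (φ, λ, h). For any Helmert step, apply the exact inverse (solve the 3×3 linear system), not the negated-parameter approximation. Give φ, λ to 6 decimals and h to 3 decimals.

φ=-35.454897°, λ=112.264536°, h=1768.337 m

start: φ=-35.452330°, λ=112.266842°, h=2353.192 m
→ ECEF (a=6378137.000, f=1/298.257223563): X=-1971674.9076, Y=4815375.8761, Z=-3680225.8129
→ Helmert⁻¹: X=-1971284.0766, Y=4814974.0913, Z=-3679929.6134
→ geod (Bowring, a=6378206.400): φ=-35.45489700°, λ=112.26453600°, h=1768.3370 m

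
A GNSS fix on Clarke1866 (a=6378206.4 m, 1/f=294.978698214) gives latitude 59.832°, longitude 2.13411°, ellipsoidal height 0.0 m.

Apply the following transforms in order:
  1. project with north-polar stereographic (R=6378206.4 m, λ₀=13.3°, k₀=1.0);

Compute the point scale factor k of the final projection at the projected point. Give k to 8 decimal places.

1.07264165

start: φ=59.832000°, λ=2.134110°, h=0.000 m
→ into stereo (λ₀=13.3°): φ=59.83200000°, λ−λ₀=-11.16589000°
scale k = 1.07264165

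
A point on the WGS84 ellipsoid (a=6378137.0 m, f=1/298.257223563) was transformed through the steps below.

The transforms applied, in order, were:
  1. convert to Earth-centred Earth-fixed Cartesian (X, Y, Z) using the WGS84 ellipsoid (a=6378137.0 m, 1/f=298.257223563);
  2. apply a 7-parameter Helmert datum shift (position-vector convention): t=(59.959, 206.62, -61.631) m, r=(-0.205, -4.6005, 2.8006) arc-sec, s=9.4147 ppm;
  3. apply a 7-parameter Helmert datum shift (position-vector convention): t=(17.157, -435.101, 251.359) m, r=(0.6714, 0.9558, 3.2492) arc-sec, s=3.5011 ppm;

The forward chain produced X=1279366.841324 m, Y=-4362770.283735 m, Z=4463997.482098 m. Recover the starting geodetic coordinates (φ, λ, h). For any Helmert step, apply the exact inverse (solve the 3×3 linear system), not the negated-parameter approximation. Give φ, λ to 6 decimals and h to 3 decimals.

φ=44.667914°, λ=-73.657226°, h=3641.071 m

start: X=1279366.8413, Y=-4362770.2837, Z=4463997.4821 m
→ Helmert⁻¹: X=1279255.8030, Y=-4362325.5317, Z=4463750.6225
→ Helmert⁻¹: X=1279224.1266, Y=-4362512.8854, Z=4463737.3611
→ geod (Bowring, a=6378137.000): φ=44.66791400°, λ=-73.65722600°, h=3641.0710 m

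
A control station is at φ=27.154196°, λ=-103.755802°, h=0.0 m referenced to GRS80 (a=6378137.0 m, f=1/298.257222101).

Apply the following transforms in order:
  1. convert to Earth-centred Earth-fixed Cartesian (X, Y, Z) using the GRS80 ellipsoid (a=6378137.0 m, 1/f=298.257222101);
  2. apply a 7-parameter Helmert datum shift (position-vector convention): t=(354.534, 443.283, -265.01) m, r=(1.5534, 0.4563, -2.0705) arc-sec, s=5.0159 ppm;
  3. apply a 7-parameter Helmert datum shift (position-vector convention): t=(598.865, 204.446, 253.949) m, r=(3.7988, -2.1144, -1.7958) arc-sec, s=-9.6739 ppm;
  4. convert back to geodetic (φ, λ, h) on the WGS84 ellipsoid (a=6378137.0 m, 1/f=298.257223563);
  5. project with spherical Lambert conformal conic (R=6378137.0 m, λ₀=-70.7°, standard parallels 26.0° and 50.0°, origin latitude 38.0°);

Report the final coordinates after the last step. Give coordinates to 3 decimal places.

start: φ=27.154196°, λ=-103.755802°, h=0.000 m
→ ECEF (a=6378137.000, f=1/298.257222101): X=-1350402.7176, Y=-5516220.8774, Z=2893428.5434
→ Helmert 7p (PV): X=-1350103.9287, Y=-5515813.4985, Z=2893139.4905
→ Helmert 7p (PV): X=-1349569.6817, Y=-5515597.2216, Z=2893250.0276
→ geod (Bowring, a=6378137.000): φ=27.15607347°, λ=-103.74913386°, h=-796.6864 m
→ lcc (R=6378137.0, λ₀=-70.7°): E=-3191598.1867, N=-611078.2924

E=-3191598.187 m, N=-611078.292 m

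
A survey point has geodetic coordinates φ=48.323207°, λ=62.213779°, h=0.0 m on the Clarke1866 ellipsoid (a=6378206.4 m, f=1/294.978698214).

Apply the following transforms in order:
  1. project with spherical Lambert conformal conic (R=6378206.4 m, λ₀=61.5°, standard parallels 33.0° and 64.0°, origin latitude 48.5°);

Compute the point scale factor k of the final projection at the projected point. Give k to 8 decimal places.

0.96337027

start: φ=48.323207°, λ=62.213779°, h=0.000 m
→ into lcc (λ₀=61.5°): φ=48.32320700°, λ−λ₀=0.71377900°
scale k = 0.96337027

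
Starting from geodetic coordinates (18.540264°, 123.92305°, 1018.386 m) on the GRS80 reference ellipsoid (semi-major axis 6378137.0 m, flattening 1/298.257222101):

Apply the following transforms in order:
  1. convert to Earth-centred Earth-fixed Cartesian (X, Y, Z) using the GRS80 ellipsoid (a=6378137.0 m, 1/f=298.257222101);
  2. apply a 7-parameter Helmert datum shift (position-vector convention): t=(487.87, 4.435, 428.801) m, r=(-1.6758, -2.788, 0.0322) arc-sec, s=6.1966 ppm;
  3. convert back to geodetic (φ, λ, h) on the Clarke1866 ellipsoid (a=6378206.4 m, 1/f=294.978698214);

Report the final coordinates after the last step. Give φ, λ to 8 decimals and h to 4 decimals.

φ=18.54517682°, λ=123.91932912°, h=894.0308 m

start: φ=18.540264°, λ=123.923050°, h=1018.386 m
→ ECEF (a=6378137.000, f=1/298.257222101): X=-3376448.9739, Y=5020322.2345, Z=2015491.8981
→ Helmert 7p (PV): X=-3376010.0529, Y=5020373.6263, Z=2015846.7620
→ geod (Bowring, a=6378206.400): φ=18.54517682°, λ=123.91932912°, h=894.0308 m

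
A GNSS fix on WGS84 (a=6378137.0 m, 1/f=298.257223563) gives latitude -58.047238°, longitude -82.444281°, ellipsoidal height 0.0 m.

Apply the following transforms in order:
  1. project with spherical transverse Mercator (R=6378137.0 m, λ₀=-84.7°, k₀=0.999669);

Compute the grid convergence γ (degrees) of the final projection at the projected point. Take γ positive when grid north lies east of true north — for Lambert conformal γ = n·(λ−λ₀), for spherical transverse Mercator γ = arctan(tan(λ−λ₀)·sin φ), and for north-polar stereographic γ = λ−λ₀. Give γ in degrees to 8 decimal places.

-1.91422001

start: φ=-58.047238°, λ=-82.444281°, h=0.000 m
→ into tm (λ₀=-84.7°): φ=-58.04723800°, λ−λ₀=2.25571900°
convergence γ = -1.91422001°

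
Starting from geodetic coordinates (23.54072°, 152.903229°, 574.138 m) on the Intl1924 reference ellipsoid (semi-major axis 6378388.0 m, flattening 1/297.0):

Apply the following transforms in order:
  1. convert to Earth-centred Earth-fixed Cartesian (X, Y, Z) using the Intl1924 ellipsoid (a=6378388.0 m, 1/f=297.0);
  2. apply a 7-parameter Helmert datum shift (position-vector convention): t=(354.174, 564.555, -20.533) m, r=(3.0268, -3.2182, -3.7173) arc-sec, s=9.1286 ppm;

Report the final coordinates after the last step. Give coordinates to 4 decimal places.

X=-5208666.2781 m, Y=2665845.6503 m, Z=2531954.1779 m

start: φ=23.540720°, λ=152.903229°, h=574.138 m
→ ECEF (a=6378388.000, f=1/297.0): X=-5208981.4288, Y=2665200.0444, Z=2531993.7596
→ Helmert 7p (PV): X=-5208666.2781, Y=2665845.6503, Z=2531954.1779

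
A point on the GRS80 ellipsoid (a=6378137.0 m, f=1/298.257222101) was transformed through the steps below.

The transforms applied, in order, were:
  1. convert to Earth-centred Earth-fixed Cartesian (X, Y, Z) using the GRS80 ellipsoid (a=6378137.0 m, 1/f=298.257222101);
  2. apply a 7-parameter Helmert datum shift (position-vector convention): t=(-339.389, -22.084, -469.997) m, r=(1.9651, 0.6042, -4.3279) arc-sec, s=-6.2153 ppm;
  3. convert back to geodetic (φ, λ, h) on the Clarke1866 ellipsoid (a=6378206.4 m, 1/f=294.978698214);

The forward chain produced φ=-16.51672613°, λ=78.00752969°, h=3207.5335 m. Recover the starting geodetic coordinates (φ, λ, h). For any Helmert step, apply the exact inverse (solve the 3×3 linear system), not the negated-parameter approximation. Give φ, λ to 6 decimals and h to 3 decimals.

φ=-16.511753°, λ=78.005585°, h=3252.255 m

start: φ=-16.516726°, λ=78.007530°, h=3207.533 m
→ ECEF (a=6378206.400, f=1/294.978698214): X=1271584.9648, Y=5986205.1286, Z=-1802424.8654
→ Helmert⁻¹: X=1271811.9322, Y=5986273.9365, Z=-1802019.3744
→ geod (Bowring, a=6378137.000): φ=-16.51175300°, λ=78.00558500°, h=3252.2550 m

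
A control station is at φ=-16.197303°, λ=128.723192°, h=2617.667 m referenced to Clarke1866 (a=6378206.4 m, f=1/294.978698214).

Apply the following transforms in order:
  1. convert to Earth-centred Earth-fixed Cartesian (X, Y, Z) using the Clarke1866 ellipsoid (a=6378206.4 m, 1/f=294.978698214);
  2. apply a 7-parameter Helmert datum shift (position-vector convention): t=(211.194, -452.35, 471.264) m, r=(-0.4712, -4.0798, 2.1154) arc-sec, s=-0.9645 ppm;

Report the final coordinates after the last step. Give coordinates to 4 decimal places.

start: φ=-16.197303°, λ=128.723192°, h=2617.667 m
→ ECEF (a=6378206.400, f=1/294.978698214): X=-3834149.6933, Y=4781833.1559, Z=-1768327.6446
→ Helmert 7p (PV): X=-3833948.8661, Y=4781332.8321, Z=-1767941.4361

X=-3833948.8661 m, Y=4781332.8321 m, Z=-1767941.4361 m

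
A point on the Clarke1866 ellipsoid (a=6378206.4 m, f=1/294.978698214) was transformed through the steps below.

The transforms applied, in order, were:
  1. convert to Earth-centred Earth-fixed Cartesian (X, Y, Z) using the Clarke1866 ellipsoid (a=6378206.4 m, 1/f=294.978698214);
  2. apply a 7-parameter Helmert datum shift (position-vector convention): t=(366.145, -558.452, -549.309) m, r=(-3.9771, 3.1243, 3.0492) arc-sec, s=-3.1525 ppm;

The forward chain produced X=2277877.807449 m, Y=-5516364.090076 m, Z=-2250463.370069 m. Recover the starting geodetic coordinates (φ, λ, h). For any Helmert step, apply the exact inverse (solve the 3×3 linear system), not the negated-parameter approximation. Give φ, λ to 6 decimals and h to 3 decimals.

start: X=2277877.8074, Y=-5516364.0901, Z=-2250463.3701 m
→ Helmert⁻¹: X=2277471.3831, Y=-5515813.3111, Z=-2249993.0103
→ geod (Bowring, a=6378206.400): φ=-20.78724600°, λ=-67.56434000°, h=2078.0180 m

φ=-20.787246°, λ=-67.564340°, h=2078.018 m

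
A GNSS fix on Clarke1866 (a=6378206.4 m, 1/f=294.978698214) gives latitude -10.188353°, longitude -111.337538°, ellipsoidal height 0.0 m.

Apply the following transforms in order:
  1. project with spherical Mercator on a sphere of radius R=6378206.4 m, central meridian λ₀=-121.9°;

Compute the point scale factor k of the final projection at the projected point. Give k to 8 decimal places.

start: φ=-10.188353°, λ=-111.337538°, h=0.000 m
→ into merc (λ₀=-121.9°): φ=-10.18835300°, λ−λ₀=10.56246200°
scale k = 1.01602104

1.01602104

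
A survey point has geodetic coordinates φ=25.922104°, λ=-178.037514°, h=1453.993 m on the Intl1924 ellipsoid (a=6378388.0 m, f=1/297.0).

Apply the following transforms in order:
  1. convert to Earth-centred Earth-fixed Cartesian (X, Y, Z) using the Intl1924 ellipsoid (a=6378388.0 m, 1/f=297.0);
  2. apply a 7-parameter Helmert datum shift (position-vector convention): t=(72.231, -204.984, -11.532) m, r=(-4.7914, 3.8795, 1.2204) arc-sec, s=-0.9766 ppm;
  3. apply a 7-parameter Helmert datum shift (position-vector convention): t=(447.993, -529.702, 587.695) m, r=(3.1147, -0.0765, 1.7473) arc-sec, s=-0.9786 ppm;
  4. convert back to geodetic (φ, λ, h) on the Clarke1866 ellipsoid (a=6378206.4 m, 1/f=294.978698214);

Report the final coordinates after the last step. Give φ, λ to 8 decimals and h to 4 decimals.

φ=25.93084650°, λ=-178.02939122°, h=1458.3819 m

start: φ=25.922104°, λ=-178.037514°, h=1453.993 m
→ ECEF (a=6378388.000, f=1/297.0): X=-5738281.7740, Y=-196623.6202, Z=2771976.1188
→ Helmert 7p (PV): X=-5738150.6394, Y=-196797.9724, Z=2772074.3746
→ Helmert 7p (PV): X=-5737696.3920, Y=-197417.9502, Z=2772654.2570
→ geod (Bowring, a=6378206.400): φ=25.93084650°, λ=-178.02939122°, h=1458.3819 m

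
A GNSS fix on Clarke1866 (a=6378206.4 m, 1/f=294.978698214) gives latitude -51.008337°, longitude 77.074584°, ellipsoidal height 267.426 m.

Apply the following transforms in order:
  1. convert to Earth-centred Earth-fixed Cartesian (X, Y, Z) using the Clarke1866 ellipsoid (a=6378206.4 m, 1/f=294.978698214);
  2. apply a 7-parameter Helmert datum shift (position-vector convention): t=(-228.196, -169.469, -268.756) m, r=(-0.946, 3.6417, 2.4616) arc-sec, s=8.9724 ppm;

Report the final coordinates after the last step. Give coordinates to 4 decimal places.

start: φ=-51.008337°, λ=77.074584°, h=267.426 m
→ ECEF (a=6378206.400, f=1/294.978698214): X=899564.2906, Y=3919713.0968, Z=-4934131.9648
→ Helmert 7p (PV): X=899210.2718, Y=3919566.9029, Z=-4934478.8514

X=899210.2718 m, Y=3919566.9029 m, Z=-4934478.8514 m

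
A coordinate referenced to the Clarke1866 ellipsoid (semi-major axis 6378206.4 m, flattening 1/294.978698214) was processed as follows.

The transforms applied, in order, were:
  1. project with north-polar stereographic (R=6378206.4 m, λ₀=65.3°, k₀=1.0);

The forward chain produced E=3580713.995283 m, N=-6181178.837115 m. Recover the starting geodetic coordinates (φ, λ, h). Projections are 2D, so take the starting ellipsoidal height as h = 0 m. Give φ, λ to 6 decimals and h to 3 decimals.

φ=31.503501°, λ=95.383415°, h=0.000 m

start: E=3580713.9953, N=-6181178.8371 m
→ stereo⁻¹: φ=31.50350100°, λ=95.38341500°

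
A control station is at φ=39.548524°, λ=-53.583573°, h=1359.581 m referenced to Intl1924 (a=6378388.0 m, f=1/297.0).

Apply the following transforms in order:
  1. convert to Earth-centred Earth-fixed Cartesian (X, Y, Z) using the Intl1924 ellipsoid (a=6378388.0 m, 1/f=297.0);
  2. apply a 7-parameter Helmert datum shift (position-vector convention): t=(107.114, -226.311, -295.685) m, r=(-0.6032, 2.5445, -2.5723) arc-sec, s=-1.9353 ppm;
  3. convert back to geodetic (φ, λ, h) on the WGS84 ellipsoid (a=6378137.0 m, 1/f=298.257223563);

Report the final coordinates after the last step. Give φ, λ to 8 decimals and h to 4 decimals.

start: φ=39.548524°, λ=-53.583573°, h=1359.581 m
→ ECEF (a=6378388.000, f=1/297.0): X=2924346.4537, Y=-3964107.0605, Z=4040391.9508
→ Helmert 7p (PV): X=2924448.3150, Y=-3964350.3531, Z=4040063.9641
→ geod (Bowring, a=6378137.000): φ=39.54397004°, λ=-53.58429945°, h=1562.3859 m

φ=39.54397004°, λ=-53.58429945°, h=1562.3859 m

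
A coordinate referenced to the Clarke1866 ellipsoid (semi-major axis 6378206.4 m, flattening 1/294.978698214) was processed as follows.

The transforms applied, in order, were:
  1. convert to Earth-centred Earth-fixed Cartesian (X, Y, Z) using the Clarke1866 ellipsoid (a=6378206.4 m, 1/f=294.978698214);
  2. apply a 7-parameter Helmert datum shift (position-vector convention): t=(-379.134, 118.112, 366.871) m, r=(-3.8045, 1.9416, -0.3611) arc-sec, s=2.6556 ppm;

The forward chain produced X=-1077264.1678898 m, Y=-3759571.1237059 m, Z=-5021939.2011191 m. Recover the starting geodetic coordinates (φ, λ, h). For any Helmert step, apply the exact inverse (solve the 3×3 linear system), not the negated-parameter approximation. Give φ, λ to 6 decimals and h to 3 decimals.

φ=-52.281689°, λ=-105.982870°, h=678.053 m

start: X=-1077264.1679, Y=-3759571.1237, Z=-5021939.2011 m
→ Helmert⁻¹: X=-1076828.3160, Y=-3759588.5003, Z=-5022372.2159
→ geod (Bowring, a=6378206.400): φ=-52.28168900°, λ=-105.98287000°, h=678.0530 m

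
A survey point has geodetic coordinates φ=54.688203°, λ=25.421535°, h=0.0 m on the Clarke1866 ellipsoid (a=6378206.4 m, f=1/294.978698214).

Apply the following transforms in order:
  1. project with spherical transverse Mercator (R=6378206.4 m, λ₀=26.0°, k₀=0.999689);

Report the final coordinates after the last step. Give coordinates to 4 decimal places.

E=-37210.2512 m, N=6086189.0887 m

start: φ=54.688203°, λ=25.421535°, h=0.000 m
→ tm (R=6378206.4, λ₀=26.0°): E=-37210.2512, N=6086189.0887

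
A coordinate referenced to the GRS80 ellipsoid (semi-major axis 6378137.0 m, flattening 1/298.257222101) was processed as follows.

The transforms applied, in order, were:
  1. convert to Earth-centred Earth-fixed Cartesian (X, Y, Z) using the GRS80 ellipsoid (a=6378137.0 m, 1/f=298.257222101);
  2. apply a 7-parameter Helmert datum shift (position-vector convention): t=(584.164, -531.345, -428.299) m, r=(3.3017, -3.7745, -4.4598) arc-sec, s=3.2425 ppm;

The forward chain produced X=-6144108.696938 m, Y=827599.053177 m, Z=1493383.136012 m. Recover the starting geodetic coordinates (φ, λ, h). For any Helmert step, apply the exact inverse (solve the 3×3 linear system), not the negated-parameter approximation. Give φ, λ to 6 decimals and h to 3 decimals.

start: X=-6144108.6969, Y=827599.0532, Z=1493383.1360 m
→ Helmert⁻¹: X=-6144663.5026, Y=828018.7679, Z=1493905.7802
→ geod (Bowring, a=6378137.000): φ=13.63479400°, λ=172.32538800°, h=679.3800 m

φ=13.634794°, λ=172.325388°, h=679.380 m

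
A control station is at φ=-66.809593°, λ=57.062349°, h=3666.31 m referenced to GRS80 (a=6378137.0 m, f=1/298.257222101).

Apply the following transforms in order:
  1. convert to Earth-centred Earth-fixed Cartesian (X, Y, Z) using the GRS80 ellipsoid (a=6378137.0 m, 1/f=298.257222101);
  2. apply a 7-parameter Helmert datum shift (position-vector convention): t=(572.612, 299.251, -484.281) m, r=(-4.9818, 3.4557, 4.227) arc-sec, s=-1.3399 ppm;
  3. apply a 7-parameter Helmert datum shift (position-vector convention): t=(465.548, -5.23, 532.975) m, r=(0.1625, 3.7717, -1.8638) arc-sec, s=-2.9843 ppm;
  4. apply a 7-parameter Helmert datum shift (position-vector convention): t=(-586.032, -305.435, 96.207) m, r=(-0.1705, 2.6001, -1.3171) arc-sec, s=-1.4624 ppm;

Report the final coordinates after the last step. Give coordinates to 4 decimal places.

start: φ=-66.809593°, λ=57.062349°, h=3666.310 m
→ ECEF (a=6378137.000, f=1/298.257222101): X=1370304.5392, Y=2115119.3610, Z=-5843454.0640
→ Helmert 7p (PV): X=1370734.0705, Y=2115302.7261, Z=-5844004.5582
→ Helmert 7p (PV): X=1371107.7801, Y=2115283.4016, Z=-5843477.5413
→ Helmert 7p (PV): X=1370459.5894, Y=2114961.2878, Z=-5843391.8210

X=1370459.5894 m, Y=2114961.2878 m, Z=-5843391.8210 m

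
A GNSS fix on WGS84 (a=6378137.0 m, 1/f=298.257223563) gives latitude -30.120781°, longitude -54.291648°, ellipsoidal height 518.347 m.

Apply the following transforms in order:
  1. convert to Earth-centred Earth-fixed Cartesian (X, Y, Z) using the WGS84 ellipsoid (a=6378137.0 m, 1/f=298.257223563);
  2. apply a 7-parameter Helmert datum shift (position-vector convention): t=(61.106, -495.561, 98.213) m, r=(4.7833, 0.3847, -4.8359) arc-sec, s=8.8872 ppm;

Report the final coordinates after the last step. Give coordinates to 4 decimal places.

X=3222945.8999 m, Y=-4484391.2523 m, Z=-3182262.0581 m

start: φ=-30.120781°, λ=-54.291648°, h=518.347 m
→ ECEF (a=6378137.000, f=1/298.257223563): X=3222967.2113, Y=-4483854.0756, Z=-3182221.9970
→ Helmert 7p (PV): X=3222945.8999, Y=-4484391.2523, Z=-3182262.0581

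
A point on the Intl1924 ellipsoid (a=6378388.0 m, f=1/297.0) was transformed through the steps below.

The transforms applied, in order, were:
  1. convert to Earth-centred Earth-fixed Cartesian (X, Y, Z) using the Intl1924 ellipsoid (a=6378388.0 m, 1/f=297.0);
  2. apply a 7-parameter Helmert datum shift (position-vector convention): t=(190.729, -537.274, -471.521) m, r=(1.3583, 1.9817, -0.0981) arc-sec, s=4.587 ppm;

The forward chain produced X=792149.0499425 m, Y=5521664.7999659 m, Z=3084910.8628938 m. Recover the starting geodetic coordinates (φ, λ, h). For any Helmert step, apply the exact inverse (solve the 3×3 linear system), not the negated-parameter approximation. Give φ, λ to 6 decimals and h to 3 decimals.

start: X=792149.0499, Y=5521664.8000, Z=3084910.8629 m
→ Helmert⁻¹: X=791922.4193, Y=5522197.4380, Z=3085339.4748
→ geod (Bowring, a=6378388.000): φ=29.10906200°, λ=81.83901900°, h=1701.0610 m

φ=29.109062°, λ=81.839019°, h=1701.061 m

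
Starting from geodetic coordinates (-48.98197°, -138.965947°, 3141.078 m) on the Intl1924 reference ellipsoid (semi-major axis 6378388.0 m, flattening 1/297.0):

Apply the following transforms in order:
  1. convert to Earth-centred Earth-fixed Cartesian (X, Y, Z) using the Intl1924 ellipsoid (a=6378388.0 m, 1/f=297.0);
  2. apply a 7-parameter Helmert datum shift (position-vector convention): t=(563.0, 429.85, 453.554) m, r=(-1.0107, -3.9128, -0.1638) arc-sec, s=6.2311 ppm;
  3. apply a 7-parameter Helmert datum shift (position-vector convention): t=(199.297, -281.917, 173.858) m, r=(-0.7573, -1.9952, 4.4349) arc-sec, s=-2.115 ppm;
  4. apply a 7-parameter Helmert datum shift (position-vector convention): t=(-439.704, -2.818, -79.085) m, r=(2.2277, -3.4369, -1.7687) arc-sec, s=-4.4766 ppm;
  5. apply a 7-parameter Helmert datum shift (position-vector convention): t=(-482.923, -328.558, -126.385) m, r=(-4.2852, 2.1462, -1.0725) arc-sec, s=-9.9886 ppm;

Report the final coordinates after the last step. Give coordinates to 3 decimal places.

start: φ=-48.981970°, λ=-138.965947°, h=3141.078 m
→ ECEF (a=6378388.000, f=1/297.0): X=-3165281.9588, Y=-2754842.1599, Z=-4791703.7719
→ Helmert 7p (PV): X=-3164649.9715, Y=-2754450.4415, Z=-4791326.6218
→ Helmert 7p (PV): X=-3164338.4116, Y=-2754812.1671, Z=-4791163.1288
→ Helmert 7p (PV): X=-3164707.7395, Y=-2754723.7739, Z=-4791303.2438
→ Helmert 7p (PV): X=-3165223.2283, Y=-2755107.9004, Z=-4791291.6123

X=-3165223.228 m, Y=-2755107.900 m, Z=-4791291.612 m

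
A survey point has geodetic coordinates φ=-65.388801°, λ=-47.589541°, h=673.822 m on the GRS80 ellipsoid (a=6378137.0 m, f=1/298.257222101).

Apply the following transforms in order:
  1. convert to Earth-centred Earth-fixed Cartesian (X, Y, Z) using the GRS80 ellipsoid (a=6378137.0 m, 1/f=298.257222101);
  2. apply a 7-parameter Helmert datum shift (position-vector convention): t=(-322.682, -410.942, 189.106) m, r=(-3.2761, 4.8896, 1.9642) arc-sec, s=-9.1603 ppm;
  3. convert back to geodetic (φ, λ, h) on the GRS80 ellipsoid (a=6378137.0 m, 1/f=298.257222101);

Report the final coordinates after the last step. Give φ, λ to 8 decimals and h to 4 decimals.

start: φ=-65.388801°, λ=-47.589541°, h=673.822 m
→ ECEF (a=6378137.000, f=1/298.257222101): X=1796626.1356, Y=-1966835.5212, Z=-5776509.3277
→ Helmert 7p (PV): X=1796168.7919, Y=-1967303.0852, Z=-5776278.6577
→ geod (Bowring, a=6378137.000): φ=-65.38763905°, λ=-47.60358604°, h=479.4542 m

φ=-65.38763905°, λ=-47.60358604°, h=479.4542 m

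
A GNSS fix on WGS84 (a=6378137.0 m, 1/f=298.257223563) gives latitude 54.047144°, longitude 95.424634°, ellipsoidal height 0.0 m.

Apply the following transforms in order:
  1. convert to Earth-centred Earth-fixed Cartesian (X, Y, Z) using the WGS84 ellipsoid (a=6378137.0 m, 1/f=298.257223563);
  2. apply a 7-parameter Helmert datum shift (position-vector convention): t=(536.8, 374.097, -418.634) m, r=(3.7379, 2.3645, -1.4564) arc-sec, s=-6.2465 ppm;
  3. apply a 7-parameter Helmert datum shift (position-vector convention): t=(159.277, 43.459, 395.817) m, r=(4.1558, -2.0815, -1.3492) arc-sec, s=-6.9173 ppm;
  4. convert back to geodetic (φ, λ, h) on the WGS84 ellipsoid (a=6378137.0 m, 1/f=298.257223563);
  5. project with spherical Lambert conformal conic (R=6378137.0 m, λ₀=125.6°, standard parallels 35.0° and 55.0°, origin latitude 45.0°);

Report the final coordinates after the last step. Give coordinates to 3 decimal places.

start: φ=54.047144°, λ=95.424634°, h=0.000 m
→ ECEF (a=6378137.000, f=1/298.257223563): X=-354791.9174, Y=3736160.5804, Z=5139826.4193
→ Helmert 7p (PV): X=-354167.6014, Y=3736420.7020, Z=5139447.4522
→ Helmert 7p (PV): X=-354033.2982, Y=3736337.0834, Z=5139879.4246
→ geod (Bowring, a=6378137.000): φ=54.04666669°, λ=95.41284978°, h=104.0123 m
→ lcc (R=6378137.0, λ₀=125.6°): E=-1921482.4266, N=1359670.4518

E=-1921482.427 m, N=1359670.452 m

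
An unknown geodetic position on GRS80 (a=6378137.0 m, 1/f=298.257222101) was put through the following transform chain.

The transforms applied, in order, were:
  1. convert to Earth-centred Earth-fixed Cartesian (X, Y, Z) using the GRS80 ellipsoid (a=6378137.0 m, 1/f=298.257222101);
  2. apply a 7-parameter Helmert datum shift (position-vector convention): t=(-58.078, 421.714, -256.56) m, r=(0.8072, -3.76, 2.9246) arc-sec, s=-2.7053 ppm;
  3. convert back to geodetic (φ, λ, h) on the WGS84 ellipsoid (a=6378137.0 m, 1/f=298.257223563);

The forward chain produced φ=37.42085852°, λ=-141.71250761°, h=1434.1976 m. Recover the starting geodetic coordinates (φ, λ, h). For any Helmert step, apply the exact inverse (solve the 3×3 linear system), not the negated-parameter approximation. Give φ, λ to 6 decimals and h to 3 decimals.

start: φ=37.420859°, λ=-141.712508°, h=1434.198 m
→ ECEF (a=6378137.000, f=1/298.257223563): X=-3981767.3901, Y=-3143199.2921, Z=3855463.4061
→ Helmert⁻¹: X=-3981694.3683, Y=-3143557.9653, Z=3855815.2814
→ geod (Bowring, a=6378137.000): φ=37.42247300°, λ=-141.70881700°, h=1779.0100 m

φ=37.422473°, λ=-141.708817°, h=1779.010 m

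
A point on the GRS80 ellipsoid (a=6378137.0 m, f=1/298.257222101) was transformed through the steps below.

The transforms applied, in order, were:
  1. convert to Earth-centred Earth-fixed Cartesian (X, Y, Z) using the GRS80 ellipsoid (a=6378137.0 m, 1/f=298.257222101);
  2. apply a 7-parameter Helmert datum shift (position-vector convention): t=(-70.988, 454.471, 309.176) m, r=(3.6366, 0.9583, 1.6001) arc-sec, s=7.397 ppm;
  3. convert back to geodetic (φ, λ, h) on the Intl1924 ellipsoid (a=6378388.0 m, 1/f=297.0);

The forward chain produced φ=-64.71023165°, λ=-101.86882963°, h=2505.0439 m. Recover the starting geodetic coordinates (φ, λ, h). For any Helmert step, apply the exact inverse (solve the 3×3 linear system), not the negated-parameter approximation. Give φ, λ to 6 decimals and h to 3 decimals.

start: φ=-64.710232°, λ=-101.868830°, h=2505.044 m
→ ECEF (a=6378388.000, f=1/297.0): X=-562186.0602, Y=-2674975.5680, Z=-5746376.7790
→ Helmert⁻¹: X=-562104.9710, Y=-2675507.2052, Z=-5746598.8874
→ geod (Bowring, a=6378137.000): φ=-64.70636600°, λ=-101.86487500°, h=3097.3680 m

φ=-64.706366°, λ=-101.864875°, h=3097.368 m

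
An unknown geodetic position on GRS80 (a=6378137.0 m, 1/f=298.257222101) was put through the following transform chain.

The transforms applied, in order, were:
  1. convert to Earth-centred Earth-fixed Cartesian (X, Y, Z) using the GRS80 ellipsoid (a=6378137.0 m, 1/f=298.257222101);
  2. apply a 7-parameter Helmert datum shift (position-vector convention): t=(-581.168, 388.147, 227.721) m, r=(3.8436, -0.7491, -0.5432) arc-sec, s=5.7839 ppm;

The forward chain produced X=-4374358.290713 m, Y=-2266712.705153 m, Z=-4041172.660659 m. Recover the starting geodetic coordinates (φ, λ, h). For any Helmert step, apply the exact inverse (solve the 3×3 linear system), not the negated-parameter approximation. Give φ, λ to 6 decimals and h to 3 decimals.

φ=-39.551874°, λ=-152.599665°, h=2470.203 m

start: X=-4374358.2907, Y=-2266712.7052, Z=-4041172.6607 m
→ Helmert⁻¹: X=-4373760.5318, Y=-2267174.5650, Z=-4041318.8752
→ geod (Bowring, a=6378137.000): φ=-39.55187400°, λ=-152.59966500°, h=2470.2030 m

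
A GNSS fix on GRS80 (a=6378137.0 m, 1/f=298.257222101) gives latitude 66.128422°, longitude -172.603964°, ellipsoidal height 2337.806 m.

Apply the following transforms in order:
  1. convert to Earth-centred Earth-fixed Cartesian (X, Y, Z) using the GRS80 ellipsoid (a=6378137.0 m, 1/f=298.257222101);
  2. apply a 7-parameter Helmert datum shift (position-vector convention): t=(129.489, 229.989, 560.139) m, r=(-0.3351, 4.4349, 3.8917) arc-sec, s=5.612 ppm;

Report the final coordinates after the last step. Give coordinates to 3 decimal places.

X=-2567567.247 m, Y=-333130.994 m, Z=5812543.738 m

start: φ=66.128422°, λ=-172.603964°, h=2337.806 m
→ ECEF (a=6378137.000, f=1/298.257222101): X=-2567813.5771, Y=-333320.1063, Z=5811895.2306
→ Helmert 7p (PV): X=-2567567.2474, Y=-333130.9943, Z=5812543.7384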